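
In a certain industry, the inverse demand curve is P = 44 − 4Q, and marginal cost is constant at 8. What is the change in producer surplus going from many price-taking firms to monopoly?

Under competition P = MC = 8, so Q = (44 − 8)/4 = 9.
PS = (8 − 8)·9 = 0.
Monopoly sets MR = MC: 44 − 8Q = 8 ⇒ Q = 4.5, P = 44 − 4·4.5 = 26.
PS = (26 − 8)·4.5 = 81.
Change in producer surplus: 81 − 0 = 81.

Producer surplus rises by 81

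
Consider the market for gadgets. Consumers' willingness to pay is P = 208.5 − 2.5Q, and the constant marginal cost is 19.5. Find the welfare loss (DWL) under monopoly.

DWL = 1786.05

Perfect competition: P = MC = 19.5, so 208.5 − 2.5Q = 19.5 and Q = 75.6.
The monopolist equates marginal revenue to marginal cost: 208.5 − 5Q = 19.5, so Q = 37.8. From demand, P = 114.
DWL is the triangle between Q = 37.8 and Q = 75.6: ½·(75.6 − 37.8)·(114 − 19.5) = 1786.05.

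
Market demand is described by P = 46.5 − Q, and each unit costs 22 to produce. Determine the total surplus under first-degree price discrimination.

A perfectly discriminating monopolist sells every unit with P(Q) ≥ MC(Q), so output equals the competitive quantity Q = 24.5. Each buyer pays their reservation price, so CS = 0 and the firm captures all surplus.
TS = 300.125 (equal to competitive TS).

TS = 300.125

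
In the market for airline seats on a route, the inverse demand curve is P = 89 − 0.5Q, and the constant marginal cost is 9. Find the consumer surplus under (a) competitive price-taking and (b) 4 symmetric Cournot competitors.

Competitive firms price at marginal cost: P = 9, giving Q = 160.
CS = ½·(89 − 9)·160 = 6400.
In a 4-firm Cournot equilibrium, symmetry and the first-order condition give q = (89 − 9)/(2.5) = 32. So Q = 128 and P = 25.
CS = ½·(89 − 25)·128 = 4096.

Competition: CS = 6400; Cournot: CS = 4096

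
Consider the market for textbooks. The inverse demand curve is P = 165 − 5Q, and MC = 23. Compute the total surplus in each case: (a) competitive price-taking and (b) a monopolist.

Competition: TS = 2016.4; Monopoly: TS = 1512.3

Competitive firms price at marginal cost: P = 23, giving Q = 28.4.
CS = ½·(165 − 23)·28.4 = 2016.4; PS = (23 − 23)·28.4 = 0; TS = 2016.4.
The monopolist equates marginal revenue to marginal cost: 165 − 10Q = 23, so Q = 14.2. From demand, P = 94.
CS = ½·(165 − 94)·14.2 = 504.1; PS = (94 − 23)·14.2 = 1008.2; TS = 1512.3.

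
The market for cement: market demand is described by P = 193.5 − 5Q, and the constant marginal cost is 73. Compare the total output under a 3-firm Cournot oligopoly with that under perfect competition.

Cournot with 3 identical firms: the symmetric best-response condition is 193.5 − 20q = 73. Each firm produces q = 6.025, total output Q = 18.075, price P = 103.125.
Competitive firms price at marginal cost: P = 73, giving Q = 24.1.

Cournot: Q = 18.075; Competition: Q = 24.1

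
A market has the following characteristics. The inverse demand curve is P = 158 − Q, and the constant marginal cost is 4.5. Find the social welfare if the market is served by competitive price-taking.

TS = 11781.125

Perfect competition: P = MC = 4.5, so 158 − Q = 4.5 and Q = 153.5.
CS = ½·(158 − 4.5)·153.5 = 11781.125; PS = (4.5 − 4.5)·153.5 = 0; TS = 11781.125.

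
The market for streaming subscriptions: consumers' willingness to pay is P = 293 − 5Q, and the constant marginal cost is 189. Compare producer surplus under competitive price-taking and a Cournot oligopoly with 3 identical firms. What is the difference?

Competitive firms price at marginal cost: P = 189, giving Q = 20.8.
PS = (189 − 189)·20.8 = 0.
With 3 symmetric Cournot firms, each firm's FOC gives 293 − 20q = 189, so q = 5.2, Q = 3·5.2 = 15.6, and P = 215.
PS = (215 − 189)·15.6 = 405.6.
Change in producer surplus: 405.6 − 0 = 405.6.

PS rises by 405.6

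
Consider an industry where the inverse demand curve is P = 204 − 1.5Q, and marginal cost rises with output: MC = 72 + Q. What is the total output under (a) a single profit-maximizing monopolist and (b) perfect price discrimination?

A monopolist chooses Q where MR = MC. MR = 204 − 3Q; setting this equal to 72 + Q gives Q = 33 and P = 154.5.
A perfectly discriminating monopolist sells every unit with P(Q) ≥ MC(Q), so output equals the competitive quantity Q = 52.8. Each buyer pays their reservation price, so CS = 0 and the firm captures all surplus.

Monopoly: Q = 33; Perfect PD: Q = 52.8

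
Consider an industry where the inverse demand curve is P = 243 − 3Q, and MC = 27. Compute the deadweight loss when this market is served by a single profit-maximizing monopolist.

DWL = 1944

Under competition P = MC = 27, so Q = (243 − 27)/3 = 72.
A monopolist chooses Q where MR = MC. MR = 243 − 6Q; setting this equal to 27 gives Q = 36 and P = 135.
DWL is the triangle between Q = 36 and Q = 72: ½·(72 − 36)·(135 − 27) = 1944.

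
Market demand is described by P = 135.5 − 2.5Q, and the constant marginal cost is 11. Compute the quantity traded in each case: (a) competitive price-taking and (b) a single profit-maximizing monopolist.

Under competition P = MC = 11, so Q = (135.5 − 11)/2.5 = 49.8.
The monopolist equates marginal revenue to marginal cost: 135.5 − 5Q = 11, so Q = 24.9. From demand, P = 73.25.

Competition: Q = 49.8; Monopoly: Q = 24.9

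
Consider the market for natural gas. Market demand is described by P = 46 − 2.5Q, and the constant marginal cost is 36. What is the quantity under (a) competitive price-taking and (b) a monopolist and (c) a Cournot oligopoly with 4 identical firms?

Perfect competition: P = MC = 36, so 46 − 2.5Q = 36 and Q = 4.
The monopolist equates marginal revenue to marginal cost: 46 − 5Q = 36, so Q = 2. From demand, P = 41.
With 4 symmetric Cournot firms, each firm's FOC gives 46 − 12.5q = 36, so q = 0.8, Q = 4·0.8 = 3.2, and P = 38.

Competition: Q = 4; Monopoly: Q = 2; Cournot: Q = 3.2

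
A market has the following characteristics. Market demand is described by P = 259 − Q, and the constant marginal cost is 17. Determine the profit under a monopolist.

The monopolist equates marginal revenue to marginal cost: 259 − 2Q = 17, so Q = 121. From demand, P = 138.
Profit = (138 − 17)·121 = 14641.

Profit = 14641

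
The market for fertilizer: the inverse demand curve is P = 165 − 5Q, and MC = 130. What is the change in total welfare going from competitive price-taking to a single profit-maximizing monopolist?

TS falls by 30.625

Perfect competition: P = MC = 130, so 165 − 5Q = 130 and Q = 7.
CS = ½·(165 − 130)·7 = 122.5; PS = (130 − 130)·7 = 0; TS = 122.5.
Monopoly sets MR = MC: 165 − 10Q = 130 ⇒ Q = 3.5, P = 165 − 5·3.5 = 147.5.
CS = ½·(165 − 147.5)·3.5 = 30.625; PS = (147.5 − 130)·3.5 = 61.25; TS = 91.875.
Change in total welfare: 91.875 − 122.5 = −30.625.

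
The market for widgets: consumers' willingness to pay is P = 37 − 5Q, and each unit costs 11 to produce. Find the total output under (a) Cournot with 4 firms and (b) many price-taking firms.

Cournot with 4 identical firms: the symmetric best-response condition is 37 − 25q = 11. Each firm produces q = 1.04, total output Q = 4.16, price P = 16.2.
Competitive firms price at marginal cost: P = 11, giving Q = 5.2.

Cournot: Q = 4.16; Competition: Q = 5.2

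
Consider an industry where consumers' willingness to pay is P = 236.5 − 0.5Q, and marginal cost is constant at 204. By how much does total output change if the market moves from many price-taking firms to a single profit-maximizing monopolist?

Q falls by 32.5

Perfect competition: P = MC = 204, so 236.5 − 0.5Q = 204 and Q = 65.
The monopolist equates marginal revenue to marginal cost: 236.5 − Q = 204, so Q = 32.5. From demand, P = 220.25.
Change in total output: 32.5 − 65 = −32.5.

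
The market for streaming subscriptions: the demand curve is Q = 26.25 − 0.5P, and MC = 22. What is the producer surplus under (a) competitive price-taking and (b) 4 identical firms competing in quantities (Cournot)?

Competition: PS = 0; Cournot: PS = 74.42

Inverting demand: P = 52.5 − 2Q.
Competitive firms price at marginal cost: P = 22, giving Q = 15.25.
PS = (22 − 22)·15.25 = 0.
Cournot with 4 identical firms: the symmetric best-response condition is 52.5 − 10q = 22. Each firm produces q = 3.05, total output Q = 12.2, price P = 28.1.
PS = (28.1 − 22)·12.2 = 74.42.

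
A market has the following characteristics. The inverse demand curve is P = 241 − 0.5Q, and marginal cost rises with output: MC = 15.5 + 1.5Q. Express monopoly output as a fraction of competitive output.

The monopolist equates marginal revenue to marginal cost: 241 − Q = 15.5 + 1.5Q, so Q = 90.2. From demand, P = 195.9.
Competitive equilibrium sets price equal to marginal cost: 241 − 0.5Q = 15.5 + 1.5Q, so Q = 112.75 and P = 184.625.
Ratio Q_m/Q_c = 90.2/112.75 = 0.8.

Q_m/Q_c = 0.8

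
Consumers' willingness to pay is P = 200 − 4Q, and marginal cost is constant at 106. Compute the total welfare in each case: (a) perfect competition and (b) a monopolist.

Competitive firms price at marginal cost: P = 106, giving Q = 23.5.
CS = ½·(200 − 106)·23.5 = 1104.5; PS = (106 − 106)·23.5 = 0; TS = 1104.5.
Monopoly sets MR = MC: 200 − 8Q = 106 ⇒ Q = 11.75, P = 200 − 4·11.75 = 153.
CS = ½·(200 − 153)·11.75 = 276.125; PS = (153 − 106)·11.75 = 552.25; TS = 828.375.

Competition: TS = 1104.5; Monopoly: TS = 828.375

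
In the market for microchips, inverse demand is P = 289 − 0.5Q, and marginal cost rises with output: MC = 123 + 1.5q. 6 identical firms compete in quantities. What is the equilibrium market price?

P = 189.4

Cournot with 6 identical firms: the symmetric best-response condition is 289 − 3.5q = 123 + 1.5q. Each firm produces q = 33.2, total output Q = 199.2, price P = 189.4.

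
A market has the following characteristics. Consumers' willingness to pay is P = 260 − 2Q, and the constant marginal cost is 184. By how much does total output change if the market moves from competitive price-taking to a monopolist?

Under competition P = MC = 184, so Q = (260 − 184)/2 = 38.
The monopolist equates marginal revenue to marginal cost: 260 − 4Q = 184, so Q = 19. From demand, P = 222.
Change in total output: 19 − 38 = −19.

Q falls by 19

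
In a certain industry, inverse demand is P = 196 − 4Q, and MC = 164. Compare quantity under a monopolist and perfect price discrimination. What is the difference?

Quantity rises by 4

The monopolist equates marginal revenue to marginal cost: 196 − 8Q = 164, so Q = 4. From demand, P = 180.
Under first-degree price discrimination the firm charges each unit its demand price and produces up to where P = MC, i.e. Q = 8. Consumer surplus is zero; producer surplus equals total surplus.
Change in quantity: 8 − 4 = 4.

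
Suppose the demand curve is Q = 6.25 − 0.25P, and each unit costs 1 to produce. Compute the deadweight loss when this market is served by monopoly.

DWL = 18

Inverting demand: P = 25 − 4Q.
Perfect competition: P = MC = 1, so 25 − 4Q = 1 and Q = 6.
The monopolist equates marginal revenue to marginal cost: 25 − 8Q = 1, so Q = 3. From demand, P = 13.
DWL is the triangle between Q = 3 and Q = 6: ½·(6 − 3)·(13 − 1) = 18.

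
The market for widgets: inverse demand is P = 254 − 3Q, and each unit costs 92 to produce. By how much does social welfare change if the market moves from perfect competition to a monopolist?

TS falls by 1093.5

Under competition P = MC = 92, so Q = (254 − 92)/3 = 54.
CS = ½·(254 − 92)·54 = 4374; PS = (92 − 92)·54 = 0; TS = 4374.
The monopolist equates marginal revenue to marginal cost: 254 − 6Q = 92, so Q = 27. From demand, P = 173.
CS = ½·(254 − 173)·27 = 1093.5; PS = (173 − 92)·27 = 2187; TS = 3280.5.
Change in social welfare: 3280.5 − 4374 = −1093.5.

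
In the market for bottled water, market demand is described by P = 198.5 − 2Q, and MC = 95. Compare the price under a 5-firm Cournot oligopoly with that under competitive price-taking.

In a 5-firm Cournot equilibrium, symmetry and the first-order condition give q = (198.5 − 95)/(12) = 8.625. So Q = 43.125 and P = 112.25.
Competitive firms price at marginal cost: P = 95, giving Q = 51.75.

Cournot: P = 112.25; Competition: P = 95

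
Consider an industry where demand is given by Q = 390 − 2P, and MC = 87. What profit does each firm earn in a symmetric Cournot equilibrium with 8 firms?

Inverting demand: P = 195 − 0.5Q.
Cournot with 8 identical firms: the symmetric best-response condition is 195 − 4.5q = 87. Each firm produces q = 24, total output Q = 192, price P = 99.
Each firm's profit = (99 − 87)·24 = 288.

π_i = 288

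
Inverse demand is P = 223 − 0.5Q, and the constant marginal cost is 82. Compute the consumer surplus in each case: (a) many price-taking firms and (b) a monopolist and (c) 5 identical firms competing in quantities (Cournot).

Perfect competition: P = MC = 82, so 223 − 0.5Q = 82 and Q = 282.
CS = ½·(223 − 82)·282 = 19881.
The monopolist equates marginal revenue to marginal cost: 223 − Q = 82, so Q = 141. From demand, P = 152.5.
CS = ½·(223 − 152.5)·141 = 4970.25.
With 5 symmetric Cournot firms, each firm's FOC gives 223 − 3q = 82, so q = 47, Q = 5·47 = 235, and P = 105.5.
CS = ½·(223 − 105.5)·235 = 13806.25.

Competition: CS = 19881; Monopoly: CS = 4970.25; Cournot: CS = 13806.25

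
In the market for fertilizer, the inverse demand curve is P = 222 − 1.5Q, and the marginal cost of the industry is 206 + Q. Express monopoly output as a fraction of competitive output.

A monopolist chooses Q where MR = MC. MR = 222 − 3Q; setting this equal to 206 + Q gives Q = 4 and P = 216.
Competitive equilibrium sets price equal to marginal cost: 222 − 1.5Q = 206 + Q, so Q = 6.4 and P = 212.4.
Ratio Q_m/Q_c = 4/6.4 = 0.625.

Q_m/Q_c = 0.625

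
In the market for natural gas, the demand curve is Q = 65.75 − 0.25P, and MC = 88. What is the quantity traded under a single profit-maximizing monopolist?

Inverting demand: P = 263 − 4Q.
Monopoly sets MR = MC: 263 − 8Q = 88 ⇒ Q = 21.875, P = 263 − 4·21.875 = 175.5.

Q = 21.875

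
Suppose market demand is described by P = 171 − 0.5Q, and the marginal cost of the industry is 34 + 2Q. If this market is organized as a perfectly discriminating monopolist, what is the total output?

A perfectly discriminating monopolist sells every unit with P(Q) ≥ MC(Q), so output equals the competitive quantity Q = 54.8. Each buyer pays their reservation price, so CS = 0 and the firm captures all surplus.

Q = 54.8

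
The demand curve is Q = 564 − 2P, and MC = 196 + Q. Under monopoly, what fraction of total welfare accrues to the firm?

PS/TS = 0.8

Inverting demand: P = 282 − 0.5Q.
The monopolist equates marginal revenue to marginal cost: 282 − Q = 196 + Q, so Q = 43. From demand, P = 260.5.
CS = ½·(282 − 260.5)·43 = 462.25.
PS = P·Q − VC(Q) = 260.5·43 − (196·43 + ½·1·43²) = 1849.
Share captured = PS/TS = 1849/2311.25 = 0.8.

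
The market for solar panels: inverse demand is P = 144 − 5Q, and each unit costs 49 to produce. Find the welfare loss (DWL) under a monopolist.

DWL = 225.625

Perfect competition: P = MC = 49, so 144 − 5Q = 49 and Q = 19.
The monopolist equates marginal revenue to marginal cost: 144 − 10Q = 49, so Q = 9.5. From demand, P = 96.5.
DWL is the triangle between Q = 9.5 and Q = 19: ½·(19 − 9.5)·(96.5 − 49) = 225.625.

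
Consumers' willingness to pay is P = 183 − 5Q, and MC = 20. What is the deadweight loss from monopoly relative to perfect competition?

Under competition P = MC = 20, so Q = (183 − 20)/5 = 32.6.
Monopoly sets MR = MC: 183 − 10Q = 20 ⇒ Q = 16.3, P = 183 − 5·16.3 = 101.5.
DWL is the triangle between Q = 16.3 and Q = 32.6: ½·(32.6 − 16.3)·(101.5 − 20) = 664.225.

DWL = 664.225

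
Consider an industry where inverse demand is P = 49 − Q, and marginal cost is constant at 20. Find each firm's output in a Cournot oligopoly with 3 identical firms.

Cournot with 3 identical firms: the symmetric best-response condition is 49 − 4q = 20. Each firm produces q = 7.25, total output Q = 21.75, price P = 27.25.

q_i = 7.25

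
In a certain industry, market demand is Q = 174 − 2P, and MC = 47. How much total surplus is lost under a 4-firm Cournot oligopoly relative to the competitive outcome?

DWL = 64

Inverting demand: P = 87 − 0.5Q.
Under competition P = MC = 47, so Q = (87 − 47)/0.5 = 80.
With 4 symmetric Cournot firms, each firm's FOC gives 87 − 2.5q = 47, so q = 16, Q = 4·16 = 64, and P = 55.
DWL is the triangle between Q = 64 and Q = 80: ½·(80 − 64)·(55 − 47) = 64.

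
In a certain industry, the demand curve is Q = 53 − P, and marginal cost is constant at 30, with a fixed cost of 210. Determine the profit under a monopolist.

Profit = −77.75

Inverting demand: P = 53 − Q.
A monopolist chooses Q where MR = MC. MR = 53 − 2Q; setting this equal to 30 gives Q = 11.5 and P = 41.5.
Profit = (41.5 − 30)·11.5 − 210 = −77.75.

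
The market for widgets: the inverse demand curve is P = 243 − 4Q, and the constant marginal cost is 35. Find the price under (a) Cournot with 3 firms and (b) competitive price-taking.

Cournot: P = 87; Competition: P = 35

With 3 symmetric Cournot firms, each firm's FOC gives 243 − 16q = 35, so q = 13, Q = 3·13 = 39, and P = 87.
Under competition P = MC = 35, so Q = (243 − 35)/4 = 52.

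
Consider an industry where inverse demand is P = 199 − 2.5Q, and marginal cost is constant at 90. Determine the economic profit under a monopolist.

Profit = 1188.1

A monopolist chooses Q where MR = MC. MR = 199 − 5Q; setting this equal to 90 gives Q = 21.8 and P = 144.5.
Profit = (144.5 − 90)·21.8 = 1188.1.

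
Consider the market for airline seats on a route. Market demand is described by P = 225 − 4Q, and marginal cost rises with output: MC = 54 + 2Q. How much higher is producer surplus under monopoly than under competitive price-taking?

Producer surplus rises by 649.8

Competitive equilibrium sets price equal to marginal cost: 225 − 4Q = 54 + 2Q, so Q = 28.5 and P = 111.
PS = P·Q − VC(Q) = 111·28.5 − (54·28.5 + ½·2·28.5²) = 812.25.
The monopolist equates marginal revenue to marginal cost: 225 − 8Q = 54 + 2Q, so Q = 17.1. From demand, P = 156.6.
PS = P·Q − VC(Q) = 156.6·17.1 − (54·17.1 + ½·2·17.1²) = 1462.05.
Change in producer surplus: 1462.05 − 812.25 = 649.8.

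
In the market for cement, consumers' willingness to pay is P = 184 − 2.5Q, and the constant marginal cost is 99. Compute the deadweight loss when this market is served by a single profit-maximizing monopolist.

Perfect competition: P = MC = 99, so 184 − 2.5Q = 99 and Q = 34.
A monopolist chooses Q where MR = MC. MR = 184 − 5Q; setting this equal to 99 gives Q = 17 and P = 141.5.
DWL is the triangle between Q = 17 and Q = 34: ½·(34 − 17)·(141.5 − 99) = 361.25.

DWL = 361.25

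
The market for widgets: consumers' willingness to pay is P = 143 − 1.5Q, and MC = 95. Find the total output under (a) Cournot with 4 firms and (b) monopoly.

With 4 symmetric Cournot firms, each firm's FOC gives 143 − 7.5q = 95, so q = 6.4, Q = 4·6.4 = 25.6, and P = 104.6.
The monopolist equates marginal revenue to marginal cost: 143 − 3Q = 95, so Q = 16. From demand, P = 119.

Cournot: Q = 25.6; Monopoly: Q = 16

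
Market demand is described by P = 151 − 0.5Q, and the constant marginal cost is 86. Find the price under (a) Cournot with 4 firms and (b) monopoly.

With 4 symmetric Cournot firms, each firm's FOC gives 151 − 2.5q = 86, so q = 26, Q = 4·26 = 104, and P = 99.
The monopolist equates marginal revenue to marginal cost: 151 − Q = 86, so Q = 65. From demand, P = 118.5.

Cournot: P = 99; Monopoly: P = 118.5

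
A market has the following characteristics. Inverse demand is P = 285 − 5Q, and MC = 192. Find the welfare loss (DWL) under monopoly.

Competitive firms price at marginal cost: P = 192, giving Q = 18.6.
The monopolist equates marginal revenue to marginal cost: 285 − 10Q = 192, so Q = 9.3. From demand, P = 238.5.
DWL is the triangle between Q = 9.3 and Q = 18.6: ½·(18.6 − 9.3)·(238.5 − 192) = 216.225.

DWL = 216.225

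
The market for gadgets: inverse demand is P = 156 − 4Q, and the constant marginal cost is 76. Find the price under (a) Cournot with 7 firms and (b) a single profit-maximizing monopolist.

Cournot: P = 86; Monopoly: P = 116

In a 7-firm Cournot equilibrium, symmetry and the first-order condition give q = (156 − 76)/(32) = 2.5. So Q = 17.5 and P = 86.
A monopolist chooses Q where MR = MC. MR = 156 − 8Q; setting this equal to 76 gives Q = 10 and P = 116.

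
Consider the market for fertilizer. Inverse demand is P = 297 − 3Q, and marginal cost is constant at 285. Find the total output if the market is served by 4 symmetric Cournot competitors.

Q = 3.2

In a 4-firm Cournot equilibrium, symmetry and the first-order condition give q = (297 − 285)/(15) = 0.8. So Q = 3.2 and P = 287.4.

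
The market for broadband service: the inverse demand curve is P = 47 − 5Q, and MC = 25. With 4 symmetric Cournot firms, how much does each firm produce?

In a 4-firm Cournot equilibrium, symmetry and the first-order condition give q = (47 − 25)/(25) = 0.88. So Q = 3.52 and P = 29.4.

q_i = 0.88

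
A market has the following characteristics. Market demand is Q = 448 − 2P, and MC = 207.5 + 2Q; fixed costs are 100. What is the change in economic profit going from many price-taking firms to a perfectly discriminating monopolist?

Economic profit rises by 10.89

Inverting demand: P = 224 − 0.5Q.
Under competition P = MC: 224 − 0.5Q = 207.5 + 2Q ⇒ Q = 6.6, P = 220.7.
Profit = 220.7·6.6 − (207.5·6.6 + ½·2·6.6²) − 100 = −56.44.
A perfectly discriminating monopolist sells every unit with P(Q) ≥ MC(Q), so output equals the competitive quantity Q = 6.6. Each buyer pays their reservation price, so CS = 0 and the firm captures all surplus.
PS equals the full surplus area, 54.45. Profit = 54.45 − 100 = −45.55.
Change in economic profit: −45.55 − −56.44 = 10.89.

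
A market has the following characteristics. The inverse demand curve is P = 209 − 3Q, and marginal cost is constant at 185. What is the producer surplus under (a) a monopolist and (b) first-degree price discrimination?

The monopolist equates marginal revenue to marginal cost: 209 − 6Q = 185, so Q = 4. From demand, P = 197.
PS = (197 − 185)·4 = 48.
Under first-degree price discrimination the firm charges each unit its demand price and produces up to where P = MC, i.e. Q = 8. Consumer surplus is zero; producer surplus equals total surplus.
PS = ½·(209 − 185)·8 = 96.

Monopoly: PS = 48; Perfect PD: PS = 96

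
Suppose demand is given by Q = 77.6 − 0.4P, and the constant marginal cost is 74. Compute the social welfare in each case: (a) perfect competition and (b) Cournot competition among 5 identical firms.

Competition: TS = 2880; Cournot: TS = 2800

Inverting demand: P = 194 − 2.5Q.
Perfect competition: P = MC = 74, so 194 − 2.5Q = 74 and Q = 48.
CS = ½·(194 − 74)·48 = 2880; PS = (74 − 74)·48 = 0; TS = 2880.
With 5 symmetric Cournot firms, each firm's FOC gives 194 − 15q = 74, so q = 8, Q = 5·8 = 40, and P = 94.
CS = ½·(194 − 94)·40 = 2000; PS = (94 − 74)·40 = 800; TS = 2800.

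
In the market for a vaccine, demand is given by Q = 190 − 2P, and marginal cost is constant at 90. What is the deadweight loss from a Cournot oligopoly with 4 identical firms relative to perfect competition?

Inverting demand: P = 95 − 0.5Q.
Perfect competition: P = MC = 90, so 95 − 0.5Q = 90 and Q = 10.
With 4 symmetric Cournot firms, each firm's FOC gives 95 − 2.5q = 90, so q = 2, Q = 4·2 = 8, and P = 91.
DWL is the triangle between Q = 8 and Q = 10: ½·(10 − 8)·(91 − 90) = 1.

DWL = 1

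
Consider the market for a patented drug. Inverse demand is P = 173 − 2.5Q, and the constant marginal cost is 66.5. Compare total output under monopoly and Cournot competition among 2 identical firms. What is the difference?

A monopolist chooses Q where MR = MC. MR = 173 − 5Q; setting this equal to 66.5 gives Q = 21.3 and P = 119.75.
In a 2-firm Cournot equilibrium, symmetry and the first-order condition give q = (173 − 66.5)/(7.5) = 14.2. So Q = 28.4 and P = 102.
Change in total output: 28.4 − 21.3 = 7.1.

Q rises by 7.1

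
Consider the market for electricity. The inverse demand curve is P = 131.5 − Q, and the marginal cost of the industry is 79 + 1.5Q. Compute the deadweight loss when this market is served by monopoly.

Under competition P = MC: 131.5 − Q = 79 + 1.5Q ⇒ Q = 21, P = 110.5.
The monopolist equates marginal revenue to marginal cost: 131.5 − 2Q = 79 + 1.5Q, so Q = 15. From demand, P = 116.5.
CS = ½·(131.5 − 110.5)·21 = 220.5; PS = (110.5·21 − 79·21 − ½·1.5·21²) = 330.75; TS = 551.25.
CS = ½·(131.5 − 116.5)·15 = 112.5; PS = (116.5·15 − 79·15 − ½·1.5·15²) = 393.75; TS = 506.25.
DWL = 551.25 − 506.25 = 45.

DWL = 45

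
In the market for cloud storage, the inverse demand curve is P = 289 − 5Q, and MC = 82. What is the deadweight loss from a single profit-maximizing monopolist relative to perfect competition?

Under competition P = MC = 82, so Q = (289 − 82)/5 = 41.4.
The monopolist equates marginal revenue to marginal cost: 289 − 10Q = 82, so Q = 20.7. From demand, P = 185.5.
DWL is the triangle between Q = 20.7 and Q = 41.4: ½·(41.4 − 20.7)·(185.5 − 82) = 1071.225.

DWL = 1071.225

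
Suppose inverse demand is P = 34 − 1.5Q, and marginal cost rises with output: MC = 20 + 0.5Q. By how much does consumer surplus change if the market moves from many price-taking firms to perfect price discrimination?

Competitive equilibrium sets price equal to marginal cost: 34 − 1.5Q = 20 + 0.5Q, so Q = 7 and P = 23.5.
CS = ½·(34 − 23.5)·7 = 36.75.
A perfectly discriminating monopolist sells every unit with P(Q) ≥ MC(Q), so output equals the competitive quantity Q = 7. Each buyer pays their reservation price, so CS = 0 and the firm captures all surplus.
CS = 0.
Change in consumer surplus: 0 − 36.75 = −36.75.

Consumer surplus falls by 36.75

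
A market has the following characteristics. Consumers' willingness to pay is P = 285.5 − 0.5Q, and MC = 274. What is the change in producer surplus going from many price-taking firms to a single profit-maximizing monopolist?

PS rises by 66.125

Competitive firms price at marginal cost: P = 274, giving Q = 23.
PS = (274 − 274)·23 = 0.
The monopolist equates marginal revenue to marginal cost: 285.5 − Q = 274, so Q = 11.5. From demand, P = 279.75.
PS = (279.75 − 274)·11.5 = 66.125.
Change in producer surplus: 66.125 − 0 = 66.125.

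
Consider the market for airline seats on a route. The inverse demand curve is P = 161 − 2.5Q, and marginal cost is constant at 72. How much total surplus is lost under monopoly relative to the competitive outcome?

DWL = 396.05

Competitive firms price at marginal cost: P = 72, giving Q = 35.6.
The monopolist equates marginal revenue to marginal cost: 161 − 5Q = 72, so Q = 17.8. From demand, P = 116.5.
DWL is the triangle between Q = 17.8 and Q = 35.6: ½·(35.6 − 17.8)·(116.5 − 72) = 396.05.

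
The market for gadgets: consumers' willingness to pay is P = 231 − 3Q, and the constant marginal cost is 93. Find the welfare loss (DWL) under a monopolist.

DWL = 793.5

Competitive firms price at marginal cost: P = 93, giving Q = 46.
The monopolist equates marginal revenue to marginal cost: 231 − 6Q = 93, so Q = 23. From demand, P = 162.
DWL is the triangle between Q = 23 and Q = 46: ½·(46 − 23)·(162 − 93) = 793.5.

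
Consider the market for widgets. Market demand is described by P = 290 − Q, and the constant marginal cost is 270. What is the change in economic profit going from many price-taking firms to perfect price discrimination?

Economic profit rises by 200

Perfect competition: P = MC = 270, so 290 − Q = 270 and Q = 20.
Profit = (270 − 270)·20 = 0.
A perfectly discriminating monopolist sells every unit with P(Q) ≥ MC(Q), so output equals the competitive quantity Q = 20. Each buyer pays their reservation price, so CS = 0 and the firm captures all surplus.
PS equals the full surplus area, 200. Profit = 200 = 200.
Change in economic profit: 200 − 0 = 200.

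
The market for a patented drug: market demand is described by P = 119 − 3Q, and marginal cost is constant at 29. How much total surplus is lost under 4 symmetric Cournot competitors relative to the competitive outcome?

Competitive firms price at marginal cost: P = 29, giving Q = 30.
Cournot with 4 identical firms: the symmetric best-response condition is 119 − 15q = 29. Each firm produces q = 6, total output Q = 24, price P = 47.
DWL is the triangle between Q = 24 and Q = 30: ½·(30 − 24)·(47 − 29) = 54.

DWL = 54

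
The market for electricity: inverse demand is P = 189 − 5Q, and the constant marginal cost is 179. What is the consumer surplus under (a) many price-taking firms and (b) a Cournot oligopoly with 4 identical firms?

Competition: CS = 10; Cournot: CS = 6.4

Under competition P = MC = 179, so Q = (189 − 179)/5 = 2.
CS = ½·(189 − 179)·2 = 10.
Cournot with 4 identical firms: the symmetric best-response condition is 189 − 25q = 179. Each firm produces q = 0.4, total output Q = 1.6, price P = 181.
CS = ½·(189 − 181)·1.6 = 6.4.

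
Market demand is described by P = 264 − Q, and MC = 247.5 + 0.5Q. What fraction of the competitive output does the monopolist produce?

Q_m/Q_c = 0.6

The monopolist equates marginal revenue to marginal cost: 264 − 2Q = 247.5 + 0.5Q, so Q = 6.6. From demand, P = 257.4.
Under competition P = MC: 264 − Q = 247.5 + 0.5Q ⇒ Q = 11, P = 253.
Ratio Q_m/Q_c = 6.6/11 = 0.6.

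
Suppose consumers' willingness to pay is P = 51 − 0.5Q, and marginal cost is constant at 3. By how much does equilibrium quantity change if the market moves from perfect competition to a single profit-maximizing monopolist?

Under competition P = MC = 3, so Q = (51 − 3)/0.5 = 96.
A monopolist chooses Q where MR = MC. MR = 51 − Q; setting this equal to 3 gives Q = 48 and P = 27.
Change in equilibrium quantity: 48 − 96 = −48.

Q falls by 48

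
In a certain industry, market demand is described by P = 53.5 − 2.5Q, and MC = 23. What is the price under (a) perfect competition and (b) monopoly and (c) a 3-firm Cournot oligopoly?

Competition: P = 23; Monopoly: P = 38.25; Cournot: P = 30.625

Competitive firms price at marginal cost: P = 23, giving Q = 12.2.
Monopoly sets MR = MC: 53.5 − 5Q = 23 ⇒ Q = 6.1, P = 53.5 − 2.5·6.1 = 38.25.
Cournot with 3 identical firms: the symmetric best-response condition is 53.5 − 10q = 23. Each firm produces q = 3.05, total output Q = 9.15, price P = 30.625.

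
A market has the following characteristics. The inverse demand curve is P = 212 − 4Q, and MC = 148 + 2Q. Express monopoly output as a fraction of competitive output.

The monopolist equates marginal revenue to marginal cost: 212 − 8Q = 148 + 2Q, so Q = 6.4. From demand, P = 186.4.
Competitive equilibrium sets price equal to marginal cost: 212 − 4Q = 148 + 2Q, so Q = 32/3 and P = 508/3.
Ratio Q_m/Q_c = 6.4/(32/3) = 0.6.

Q_m/Q_c = 0.6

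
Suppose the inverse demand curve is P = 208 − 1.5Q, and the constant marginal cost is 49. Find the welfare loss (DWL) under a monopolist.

DWL = 2106.75

Competitive firms price at marginal cost: P = 49, giving Q = 106.
Monopoly sets MR = MC: 208 − 3Q = 49 ⇒ Q = 53, P = 208 − 1.5·53 = 128.5.
DWL is the triangle between Q = 53 and Q = 106: ½·(106 − 53)·(128.5 − 49) = 2106.75.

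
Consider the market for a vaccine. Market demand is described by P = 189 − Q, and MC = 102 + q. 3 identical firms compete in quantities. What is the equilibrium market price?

P = 136.8

Cournot with 3 identical firms: the symmetric best-response condition is 189 − 4q = 102 + q. Each firm produces q = 17.4, total output Q = 52.2, price P = 136.8.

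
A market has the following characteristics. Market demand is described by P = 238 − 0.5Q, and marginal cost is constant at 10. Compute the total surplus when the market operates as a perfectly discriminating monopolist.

TS = 51984

With perfect price discrimination, output is the efficient level Q = 456 (where demand meets MC), but every buyer pays their willingness to pay: CS = 0 and PS = total surplus.
TS = 51984 (equal to competitive TS).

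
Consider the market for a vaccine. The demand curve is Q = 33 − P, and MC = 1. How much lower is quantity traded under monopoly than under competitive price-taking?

Inverting demand: P = 33 − Q.
Perfect competition: P = MC = 1, so 33 − Q = 1 and Q = 32.
The monopolist equates marginal revenue to marginal cost: 33 − 2Q = 1, so Q = 16. From demand, P = 17.
Change in quantity traded: 16 − 32 = −16.

Quantity traded falls by 16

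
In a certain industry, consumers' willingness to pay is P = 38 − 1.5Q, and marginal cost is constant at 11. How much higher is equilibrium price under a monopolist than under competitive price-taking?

Perfect competition: P = MC = 11, so 38 − 1.5Q = 11 and Q = 18.
The monopolist equates marginal revenue to marginal cost: 38 − 3Q = 11, so Q = 9. From demand, P = 24.5.
Change in equilibrium price: 24.5 − 11 = 13.5.

P rises by 13.5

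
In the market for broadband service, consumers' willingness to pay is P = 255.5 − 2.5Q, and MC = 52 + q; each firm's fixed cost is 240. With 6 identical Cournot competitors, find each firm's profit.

π_i = 123

With 6 symmetric Cournot firms, each firm's FOC gives 255.5 − 17.5q = 52 + q, so q = 11, Q = 6·11 = 66, and P = 90.5.
Each firm's profit = 90.5·11 − (52·11 + ½·1·11²) − 240 = 123.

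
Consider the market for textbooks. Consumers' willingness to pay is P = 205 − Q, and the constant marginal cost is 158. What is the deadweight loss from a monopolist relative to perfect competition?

Perfect competition: P = MC = 158, so 205 − Q = 158 and Q = 47.
Monopoly sets MR = MC: 205 − 2Q = 158 ⇒ Q = 23.5, P = 205 − 23.5 = 181.5.
DWL is the triangle between Q = 23.5 and Q = 47: ½·(47 − 23.5)·(181.5 − 158) = 276.125.

DWL = 276.125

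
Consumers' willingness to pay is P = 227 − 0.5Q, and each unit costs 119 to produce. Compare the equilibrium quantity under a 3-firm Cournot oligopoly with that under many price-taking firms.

In a 3-firm Cournot equilibrium, symmetry and the first-order condition give q = (227 − 119)/(2) = 54. So Q = 162 and P = 146.
Perfect competition: P = MC = 119, so 227 − 0.5Q = 119 and Q = 216.

Cournot: Q = 162; Competition: Q = 216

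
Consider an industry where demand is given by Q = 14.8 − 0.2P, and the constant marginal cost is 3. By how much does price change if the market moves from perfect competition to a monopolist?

Price rises by 35.5

Inverting demand: P = 74 − 5Q.
Under competition P = MC = 3, so Q = (74 − 3)/5 = 14.2.
The monopolist equates marginal revenue to marginal cost: 74 − 10Q = 3, so Q = 7.1. From demand, P = 38.5.
Change in price: 38.5 − 3 = 35.5.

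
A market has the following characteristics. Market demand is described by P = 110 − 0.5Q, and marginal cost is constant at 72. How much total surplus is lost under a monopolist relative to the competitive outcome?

Competitive firms price at marginal cost: P = 72, giving Q = 76.
Monopoly sets MR = MC: 110 − Q = 72 ⇒ Q = 38, P = 110 − 0.5·38 = 91.
DWL is the triangle between Q = 38 and Q = 76: ½·(76 − 38)·(91 − 72) = 361.

DWL = 361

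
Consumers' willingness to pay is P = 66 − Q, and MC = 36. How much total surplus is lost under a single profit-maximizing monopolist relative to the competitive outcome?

Competitive firms price at marginal cost: P = 36, giving Q = 30.
The monopolist equates marginal revenue to marginal cost: 66 − 2Q = 36, so Q = 15. From demand, P = 51.
DWL is the triangle between Q = 15 and Q = 30: ½·(30 − 15)·(51 − 36) = 112.5.

DWL = 112.5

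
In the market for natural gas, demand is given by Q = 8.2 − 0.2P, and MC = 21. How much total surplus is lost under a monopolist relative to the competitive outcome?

Inverting demand: P = 41 − 5Q.
Perfect competition: P = MC = 21, so 41 − 5Q = 21 and Q = 4.
Monopoly sets MR = MC: 41 − 10Q = 21 ⇒ Q = 2, P = 41 − 5·2 = 31.
DWL is the triangle between Q = 2 and Q = 4: ½·(4 − 2)·(31 − 21) = 10.

DWL = 10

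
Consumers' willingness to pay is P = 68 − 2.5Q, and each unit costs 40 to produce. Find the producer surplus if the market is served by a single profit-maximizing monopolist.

PS = 78.4

A monopolist chooses Q where MR = MC. MR = 68 − 5Q; setting this equal to 40 gives Q = 5.6 and P = 54.
PS = (54 − 40)·5.6 = 78.4.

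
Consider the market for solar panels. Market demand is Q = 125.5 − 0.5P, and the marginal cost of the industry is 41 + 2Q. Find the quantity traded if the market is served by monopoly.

Inverting demand: P = 251 − 2Q.
A monopolist chooses Q where MR = MC. MR = 251 − 4Q; setting this equal to 41 + 2Q gives Q = 35 and P = 181.

Q = 35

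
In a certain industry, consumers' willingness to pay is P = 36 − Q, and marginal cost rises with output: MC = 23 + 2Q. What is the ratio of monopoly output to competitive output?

Q_m/Q_c = 0.75

The monopolist equates marginal revenue to marginal cost: 36 − 2Q = 23 + 2Q, so Q = 3.25. From demand, P = 32.75.
Competitive equilibrium sets price equal to marginal cost: 36 − Q = 23 + 2Q, so Q = 13/3 and P = 95/3.
Ratio Q_m/Q_c = 3.25/(13/3) = 0.75.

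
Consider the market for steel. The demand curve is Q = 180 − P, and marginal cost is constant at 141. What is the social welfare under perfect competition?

Inverting demand: P = 180 − Q.
Under competition P = MC = 141, so Q = (180 − 141)/1 = 39.
CS = ½·(180 − 141)·39 = 760.5; PS = (141 − 141)·39 = 0; TS = 760.5.

TS = 760.5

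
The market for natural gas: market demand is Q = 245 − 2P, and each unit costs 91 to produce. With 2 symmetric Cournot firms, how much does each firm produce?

q_i = 21

Inverting demand: P = 122.5 − 0.5Q.
In a 2-firm Cournot equilibrium, symmetry and the first-order condition give q = (122.5 − 91)/(1.5) = 21. So Q = 42 and P = 101.5.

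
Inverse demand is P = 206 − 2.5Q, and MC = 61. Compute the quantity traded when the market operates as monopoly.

Q = 29

Monopoly sets MR = MC: 206 − 5Q = 61 ⇒ Q = 29, P = 206 − 2.5·29 = 133.5.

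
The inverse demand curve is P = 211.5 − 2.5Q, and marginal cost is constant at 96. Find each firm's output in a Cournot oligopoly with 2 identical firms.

With 2 symmetric Cournot firms, each firm's FOC gives 211.5 − 7.5q = 96, so q = 15.4, Q = 2·15.4 = 30.8, and P = 134.5.

q_i = 15.4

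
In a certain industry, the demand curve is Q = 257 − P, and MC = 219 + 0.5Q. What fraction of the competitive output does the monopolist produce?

Inverting demand: P = 257 − Q.
The monopolist equates marginal revenue to marginal cost: 257 − 2Q = 219 + 0.5Q, so Q = 15.2. From demand, P = 241.8.
Under competition P = MC: 257 − Q = 219 + 0.5Q ⇒ Q = 76/3, P = 695/3.
Ratio Q_m/Q_c = 15.2/(76/3) = 0.6.

Q_m/Q_c = 0.6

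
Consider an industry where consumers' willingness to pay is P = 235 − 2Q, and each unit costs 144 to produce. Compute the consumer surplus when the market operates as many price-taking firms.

Under competition P = MC = 144, so Q = (235 − 144)/2 = 45.5.
CS = ½·(235 − 144)·45.5 = 2070.25.

CS = 2070.25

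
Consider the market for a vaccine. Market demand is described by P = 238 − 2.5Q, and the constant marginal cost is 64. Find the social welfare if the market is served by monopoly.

TS = 4541.4

Monopoly sets MR = MC: 238 − 5Q = 64 ⇒ Q = 34.8, P = 238 − 2.5·34.8 = 151.
CS = ½·(238 − 151)·34.8 = 1513.8; PS = (151 − 64)·34.8 = 3027.6; TS = 4541.4.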